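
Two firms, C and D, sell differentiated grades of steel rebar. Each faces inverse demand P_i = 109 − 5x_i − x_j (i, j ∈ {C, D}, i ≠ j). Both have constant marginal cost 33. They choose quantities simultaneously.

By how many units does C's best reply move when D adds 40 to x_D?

-4

Firm C's profit: π = x_C(109 − 5x_C − x_D) − 33x_C.
∂π/∂x_C = 76 − 10x_C − x_D = 0 ⇒ x_C = 7.6 − 0.1x_D.
The reaction-function slope is −0.1, so a 40-unit rise in x_D moves x_C by −0.1 × 40 = −4. C's best response falls — the actions are strategic substitutes.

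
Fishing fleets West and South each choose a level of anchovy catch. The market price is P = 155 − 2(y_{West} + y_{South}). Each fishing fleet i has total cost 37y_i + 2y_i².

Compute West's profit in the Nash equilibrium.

556.96

Fishing fleet West's profit: π = y_{West}(155 − 2(y_{West} + y_{South})) − 37y_{West} − 2y_{West}².
∂π/∂y_{West} = 118 − 8y_{West} − 2y_{South} = 0, so y_{West} = 14.75 − 0.25y_{South}.
By symmetry y_{South} = y_{West}; substituting into the reaction function, 1.25y_{West} = 14.75 and y_{West} = 11.8.
Price P = 155 − 2·23.6 = 107.8.
West's profit: (107.8 − 37)·11.8 − 2(11.8)² = 556.96.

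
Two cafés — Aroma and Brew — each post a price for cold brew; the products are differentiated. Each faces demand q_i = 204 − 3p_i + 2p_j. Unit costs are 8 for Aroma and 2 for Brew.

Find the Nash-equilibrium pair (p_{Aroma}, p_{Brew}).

Aroma's profit: π = (p_{Aroma} − 8)(204 − 3p_{Aroma} + 2p_{Brew}).
∂π/∂p_{Aroma} = 228 − 6p_{Aroma} + 2p_{Brew} = 0 ⇒ p_{Aroma} = 38 + (1/3)p_{Brew}.
Similarly p_{Brew} = 35 + (1/3)p_{Aroma}.
Substituting the second reaction function into the first: p_{Aroma} = 38 + (1/3)(35 + (1/3)p_{Aroma}), which gives (8/9)p_{Aroma} = 149/3 ⇒ p_{Aroma} = 55.875.
Then p_{Brew} = 35 + (1/3)·55.875 = 53.625.

55.875, 53.625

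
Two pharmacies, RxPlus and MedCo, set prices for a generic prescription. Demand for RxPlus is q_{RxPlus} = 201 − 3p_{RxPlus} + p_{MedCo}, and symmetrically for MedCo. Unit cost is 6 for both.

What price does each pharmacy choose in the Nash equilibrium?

43.8

RxPlus's profit: π = (p_{RxPlus} − 6)(201 − 3p_{RxPlus} + p_{MedCo}).
∂π/∂p_{RxPlus} = 219 − 6p_{RxPlus} + p_{MedCo} = 0 ⇒ p_{RxPlus} = 36.5 + (1/6)p_{MedCo}.
By symmetry p_{MedCo} = p_{RxPlus}; substituting into the reaction function, (5/6)p_{RxPlus} = 36.5 and p_{RxPlus} = 43.8.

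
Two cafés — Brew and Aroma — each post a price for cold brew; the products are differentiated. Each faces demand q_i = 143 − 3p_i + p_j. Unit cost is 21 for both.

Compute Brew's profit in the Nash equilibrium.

Brew's profit: π = (p_{Brew} − 21)(143 − 3p_{Brew} + p_{Aroma}).
∂π/∂p_{Brew} = 206 − 6p_{Brew} + p_{Aroma} = 0 ⇒ p_{Brew} = 103/3 + (1/6)p_{Aroma}.
The game is symmetric, so in equilibrium p_{Aroma} = p_{Brew}: the reaction function gives (5/6)p_{Brew} = 103/3, hence p_{Brew} = 41.2.
q_{Brew} = 143 − 3·41.2 + 41.2 = 60.6.
Profit = (41.2 − 21)·60.6 = 1224.12.

1224.12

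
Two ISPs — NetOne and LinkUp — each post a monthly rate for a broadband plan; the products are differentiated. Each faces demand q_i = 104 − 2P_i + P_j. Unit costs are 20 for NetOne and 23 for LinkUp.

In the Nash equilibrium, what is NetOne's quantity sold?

NetOne's profit: π = (P_{NetOne} − 20)(104 − 2P_{NetOne} + P_{LinkUp}).
∂π/∂P_{NetOne} = 144 − 4P_{NetOne} + P_{LinkUp} = 0 ⇒ P_{NetOne} = 36 + 0.25P_{LinkUp}.
Similarly P_{LinkUp} = 37.5 + 0.25P_{NetOne}.
Plugging P_{LinkUp} into NetOne's best response: P_{NetOne} = 36 + 0.25(37.5 + 0.25P_{NetOne}) ⇒ 0.9375P_{NetOne} = 45.375, so P_{NetOne} = 48.4.
Then P_{LinkUp} = 37.5 + 0.25·48.4 = 49.6.
q_{NetOne} = 104 − 2·48.4 + 49.6 = 56.8.

56.8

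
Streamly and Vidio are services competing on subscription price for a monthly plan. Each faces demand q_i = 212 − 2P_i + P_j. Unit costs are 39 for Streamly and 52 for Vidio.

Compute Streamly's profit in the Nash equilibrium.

7056.72

Streamly's profit: π = (P_{Streamly} − 39)(212 − 2P_{Streamly} + P_{Vidio}).
∂π/∂P_{Streamly} = 290 − 4P_{Streamly} + P_{Vidio} = 0 ⇒ P_{Streamly} = 72.5 + 0.25P_{Vidio}.
Similarly P_{Vidio} = 79 + 0.25P_{Streamly}.
Solving the two reaction functions simultaneously: (1 − (0.25)(0.25))P_{Streamly} = 72.5 + 0.25·79, so 0.9375P_{Streamly} = 92.25 and P_{Streamly} = 98.4.
Then P_{Vidio} = 79 + 0.25·98.4 = 103.6.
q_{Streamly} = 212 − 2·98.4 + 103.6 = 118.8.
Profit = (98.4 − 39)·118.8 = 7056.72.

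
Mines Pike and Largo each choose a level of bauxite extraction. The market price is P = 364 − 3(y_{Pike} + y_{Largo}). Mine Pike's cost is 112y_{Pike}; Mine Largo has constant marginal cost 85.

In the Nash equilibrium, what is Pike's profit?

1875

Mine Pike's profit: π = y_{Pike}(364 − 3(y_{Pike} + y_{Largo})) − 112y_{Pike}.
∂π/∂y_{Pike} = 252 − 6y_{Pike} − 3y_{Largo} = 0, so y_{Pike} = 42 − 0.5y_{Largo}.
By the same steps for Largo: y_{Largo} = 46.5 − 0.5y_{Pike}.
Solving the two reaction functions simultaneously: (1 − (−0.5)(−0.5))y_{Pike} = 42 − 0.5·46.5, so 0.75y_{Pike} = 18.75 and y_{Pike} = 25.
Then y_{Largo} = 46.5 − 0.5·25 = 34.
Price P = 364 − 3·59 = 187.
Pike's profit: (187 − 112)·25 = 1875.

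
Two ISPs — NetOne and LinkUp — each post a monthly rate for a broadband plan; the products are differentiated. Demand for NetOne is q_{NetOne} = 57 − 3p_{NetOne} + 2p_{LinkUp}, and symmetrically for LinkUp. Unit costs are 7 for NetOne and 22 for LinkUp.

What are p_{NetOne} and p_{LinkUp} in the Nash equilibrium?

NetOne's profit: π = (p_{NetOne} − 7)(57 − 3p_{NetOne} + 2p_{LinkUp}).
∂π/∂p_{NetOne} = 78 − 6p_{NetOne} + 2p_{LinkUp} = 0 ⇒ p_{NetOne} = 13 + (1/3)p_{LinkUp}.
Similarly p_{LinkUp} = 20.5 + (1/3)p_{NetOne}.
Substituting the second reaction function into the first: p_{NetOne} = 13 + (1/3)(20.5 + (1/3)p_{NetOne}), which gives (8/9)p_{NetOne} = 119/6 ⇒ p_{NetOne} = 22.3125.
Then p_{LinkUp} = 20.5 + (1/3)·22.3125 = 27.9375.

22.3125, 27.9375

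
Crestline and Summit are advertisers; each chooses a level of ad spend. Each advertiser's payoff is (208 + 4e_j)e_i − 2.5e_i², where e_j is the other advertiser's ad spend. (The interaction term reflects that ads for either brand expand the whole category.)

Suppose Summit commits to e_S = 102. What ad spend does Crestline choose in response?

123.2

Crestline's payoff is (208 + 4e_S)e_C − 2.5e_C².
∂π/∂e_C = 208 + 4e_S − 5e_C = 0, so e_C = 41.6 + 0.8e_S.
At e_S = 102: e_C = 41.6 + 0.8·102 = 123.2.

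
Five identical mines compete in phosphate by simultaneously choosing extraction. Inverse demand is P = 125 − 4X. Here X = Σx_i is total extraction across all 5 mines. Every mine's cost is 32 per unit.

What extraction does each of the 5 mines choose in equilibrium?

3.875

A representative mine's profit is π_i = x_i(125 − 4X) − 32x_i, with X = x_i + Σ_{j≠i} x_j.
First-order condition: 93 − 8x_i − 4Σ_{j≠i} x_j = 0.
In a symmetric equilibrium every mine chooses the same x, so Σ_{j≠i} x_j = 4x. The condition becomes 93 − 24x = 0, giving x = 93/24 = 3.875.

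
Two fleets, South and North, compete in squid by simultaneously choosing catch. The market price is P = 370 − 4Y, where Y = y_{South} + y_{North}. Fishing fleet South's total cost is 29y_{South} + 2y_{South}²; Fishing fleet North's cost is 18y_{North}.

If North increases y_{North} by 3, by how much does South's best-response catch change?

Fishing fleet South's profit: π = y_{South}(370 − 4(y_{South} + y_{North})) − 29y_{South} − 2y_{South}².
∂π/∂y_{South} = 341 − 12y_{South} − 4y_{North} = 0, so y_{South} = 341/12 − (1/3)y_{North}.
The reaction-function slope is −1/3, so a 3-unit rise in y_{North} moves y_{South} by −1/3 × 3 = −1. South's best response falls — the actions are strategic substitutes.

-1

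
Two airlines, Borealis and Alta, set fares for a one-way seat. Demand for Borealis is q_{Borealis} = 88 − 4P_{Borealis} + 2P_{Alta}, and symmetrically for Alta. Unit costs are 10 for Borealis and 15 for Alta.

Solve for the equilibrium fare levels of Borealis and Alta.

Borealis's profit: π = (P_{Borealis} − 10)(88 − 4P_{Borealis} + 2P_{Alta}).
∂π/∂P_{Borealis} = 128 − 8P_{Borealis} + 2P_{Alta} = 0 ⇒ P_{Borealis} = 16 + 0.25P_{Alta}.
Similarly P_{Alta} = 18.5 + 0.25P_{Borealis}.
Substituting the second reaction function into the first: P_{Borealis} = 16 + 0.25(18.5 + 0.25P_{Borealis}), which gives 0.9375P_{Borealis} = 20.625 ⇒ P_{Borealis} = 22.
Then P_{Alta} = 18.5 + 0.25·22 = 24.

22, 24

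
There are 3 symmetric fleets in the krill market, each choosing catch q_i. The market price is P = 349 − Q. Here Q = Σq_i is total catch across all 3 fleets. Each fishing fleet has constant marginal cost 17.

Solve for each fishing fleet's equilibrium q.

83

A representative fishing fleet's profit is π_i = q_i(349 − Q) − 17q_i, with Q = q_i + Σ_{j≠i} q_j.
First-order condition: 332 − 2q_i − Σ_{j≠i} q_j = 0.
In a symmetric equilibrium every fishing fleet chooses the same q, so Σ_{j≠i} q_j = 2q. The condition becomes 332 − 4q = 0, giving q = 332/4 = 83.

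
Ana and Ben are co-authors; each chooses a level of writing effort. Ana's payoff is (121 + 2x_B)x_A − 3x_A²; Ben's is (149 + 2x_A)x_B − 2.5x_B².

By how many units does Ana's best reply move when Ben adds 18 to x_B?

6

Expanding Ana's payoff: 121x_A + 2x_Bx_A − 3x_A².
∂π/∂x_A = 121 + 2x_B − 6x_A = 0, so x_A = 121/6 + (1/3)x_B.
The reaction-function slope is 1/3, so an 18-unit rise in x_B moves x_A by 1/3 × 18 = 6. Ana's best response rises — the actions are strategic complements.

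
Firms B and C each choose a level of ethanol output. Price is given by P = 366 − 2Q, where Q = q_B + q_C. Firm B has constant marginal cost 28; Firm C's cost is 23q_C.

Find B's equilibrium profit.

6160.5

Firm B's profit: π = q_B(366 − 2(q_B + q_C)) − 28q_B.
∂π/∂q_B = 338 − 4q_B − 2q_C = 0, so q_B = 84.5 − 0.5q_C.
By the same steps for C: q_C = 85.75 − 0.5q_B.
Plugging q_C into B's best response: q_B = 84.5 − 0.5(85.75 − 0.5q_B) ⇒ 0.75q_B = 41.625, so q_B = 55.5.
Then q_C = 85.75 − 0.5·55.5 = 58.
Price P = 366 − 2·113.5 = 139.
B's profit: (139 − 28)·55.5 = 6160.5.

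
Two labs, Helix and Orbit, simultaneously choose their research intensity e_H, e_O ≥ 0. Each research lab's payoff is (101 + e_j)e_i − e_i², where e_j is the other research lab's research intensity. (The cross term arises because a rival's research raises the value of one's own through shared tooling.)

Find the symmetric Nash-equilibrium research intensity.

Helix's payoff is (101 + e_O)e_H − e_H².
∂π/∂e_H = 101 + e_O − 2e_H = 0, so e_H = 50.5 + 0.5e_O.
By symmetry e_O = e_H; substituting into the reaction function, 0.5e_H = 50.5 and e_H = 101.

101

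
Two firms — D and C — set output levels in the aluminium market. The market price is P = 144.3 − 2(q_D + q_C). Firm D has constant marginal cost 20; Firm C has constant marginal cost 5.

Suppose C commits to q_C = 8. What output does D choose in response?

27.075

Firm D's profit: π = q_D(144.3 − 2(q_D + q_C)) − 20q_D.
∂π/∂q_D = 124.3 − 4q_D − 2q_C = 0, so q_D = 31.075 − 0.5q_C.
At q_C = 8: q_D = 31.075 − 0.5·8 = 27.075.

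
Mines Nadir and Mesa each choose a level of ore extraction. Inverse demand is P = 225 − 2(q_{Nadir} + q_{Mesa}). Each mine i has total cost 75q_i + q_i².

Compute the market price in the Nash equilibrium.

150

Mine Nadir's profit: π = q_{Nadir}(225 − 2(q_{Nadir} + q_{Mesa})) − 75q_{Nadir} − q_{Nadir}².
∂π/∂q_{Nadir} = 150 − 6q_{Nadir} − 2q_{Mesa} = 0, so q_{Nadir} = 25 − (1/3)q_{Mesa}.
Setting q_{Nadir} = q_{Mesa} in the reaction function: q_{Nadir} = 25 − (1/3)q_{Nadir}, so q_{Nadir} = 25 / (4/3) = 18.75.
Equilibrium price: P = 225 − 2·37.5 = 150.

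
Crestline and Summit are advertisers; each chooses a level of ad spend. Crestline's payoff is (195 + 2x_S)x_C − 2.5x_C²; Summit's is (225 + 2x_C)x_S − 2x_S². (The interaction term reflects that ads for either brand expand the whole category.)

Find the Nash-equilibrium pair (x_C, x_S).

Expanding Crestline's payoff: 195x_C + 2x_Sx_C − 2.5x_C².
∂π/∂x_C = 195 + 2x_S − 5x_C = 0, so x_C = 39 + 0.4x_S.
Likewise for Summit: x_S = 56.25 + 0.5x_C.
Substituting the second reaction function into the first: x_C = 39 + 0.4(56.25 + 0.5x_C), which gives 0.8x_C = 61.5 ⇒ x_C = 76.875.
Then x_S = 56.25 + 0.5·76.875 = 94.6875.

76.875, 94.6875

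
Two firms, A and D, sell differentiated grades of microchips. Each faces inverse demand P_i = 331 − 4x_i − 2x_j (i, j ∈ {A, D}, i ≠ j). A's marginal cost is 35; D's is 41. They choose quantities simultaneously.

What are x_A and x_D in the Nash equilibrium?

29.8, 28.8

Firm A's profit: π = x_A(331 − 4x_A − 2x_D) − 35x_A.
∂π/∂x_A = 296 − 8x_A − 2x_D = 0 ⇒ x_A = 37 − 0.25x_D.
Similarly x_D = 36.25 − 0.25x_A.
Substituting the second reaction function into the first: x_A = 37 − 0.25(36.25 − 0.25x_A), which gives 0.9375x_A = 27.9375 ⇒ x_A = 29.8.
Then x_D = 36.25 − 0.25·29.8 = 28.8.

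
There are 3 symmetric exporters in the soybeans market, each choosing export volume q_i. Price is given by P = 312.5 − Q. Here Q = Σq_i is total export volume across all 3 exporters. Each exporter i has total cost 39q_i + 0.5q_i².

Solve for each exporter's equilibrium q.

A representative exporter's profit is π_i = q_i(312.5 − Q) − 39q_i − 0.5q_i², with Q = q_i + Σ_{j≠i} q_j.
First-order condition: 273.5 − 3q_i − Σ_{j≠i} q_j = 0.
Imposing symmetry (q_j = q for all j) turns Σ_{j≠i} q_j into 2q, so 273.5 = 5q and q = 54.7.

54.7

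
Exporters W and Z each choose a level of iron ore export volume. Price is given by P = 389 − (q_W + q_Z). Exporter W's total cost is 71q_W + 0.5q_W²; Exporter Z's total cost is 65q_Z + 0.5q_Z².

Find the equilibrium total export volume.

Exporter W's profit: π = q_W(389 − (q_W + q_Z)) − 71q_W − 0.5q_W².
∂π/∂q_W = 318 − 3q_W − q_Z = 0, so q_W = 106 − (1/3)q_Z.
By the same steps for Z: q_Z = 108 − (1/3)q_W.
Plugging q_Z into W's best response: q_W = 106 − (1/3)(108 − (1/3)q_W) ⇒ (8/9)q_W = 70, so q_W = 78.75.
Then q_Z = 108 − (1/3)·78.75 = 81.75.
Total export volume: 78.75 + 81.75 = 160.5.

160.5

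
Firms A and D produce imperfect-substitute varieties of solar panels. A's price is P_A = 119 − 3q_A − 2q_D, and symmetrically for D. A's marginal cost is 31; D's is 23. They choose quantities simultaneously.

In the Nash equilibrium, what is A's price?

62.5

Firm A's profit: π = q_A(119 − 3q_A − 2q_D) − 31q_A.
∂π/∂q_A = 88 − 6q_A − 2q_D = 0 ⇒ q_A = 44/3 − (1/3)q_D.
Similarly q_D = 16 − (1/3)q_A.
Substituting the second reaction function into the first: q_A = 44/3 − (1/3)(16 − (1/3)q_A), which gives (8/9)q_A = 28/3 ⇒ q_A = 10.5.
Then q_D = 16 − (1/3)·10.5 = 12.5.
P_A = 119 − 3·10.5 − 2·12.5 = 62.5.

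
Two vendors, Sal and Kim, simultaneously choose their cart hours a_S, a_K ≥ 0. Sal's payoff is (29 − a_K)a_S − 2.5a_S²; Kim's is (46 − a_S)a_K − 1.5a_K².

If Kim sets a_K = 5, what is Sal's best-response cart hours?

4.8

Expanding Sal's payoff: 29a_S − a_Ka_S − 2.5a_S².
∂π/∂a_S = 29 − a_K − 5a_S = 0, so a_S = 5.8 − 0.2a_K.
At a_K = 5: a_S = 5.8 − 0.2·5 = 4.8.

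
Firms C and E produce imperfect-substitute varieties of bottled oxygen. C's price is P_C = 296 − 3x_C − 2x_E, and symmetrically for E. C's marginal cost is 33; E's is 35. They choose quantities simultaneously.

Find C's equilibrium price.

132

Firm C's profit: π = x_C(296 − 3x_C − 2x_E) − 33x_C.
∂π/∂x_C = 263 − 6x_C − 2x_E = 0 ⇒ x_C = 263/6 − (1/3)x_E.
Similarly x_E = 43.5 − (1/3)x_C.
Substituting the second reaction function into the first: x_C = 263/6 − (1/3)(43.5 − (1/3)x_C), which gives (8/9)x_C = 88/3 ⇒ x_C = 33.
Then x_E = 43.5 − (1/3)·33 = 32.5.
P_C = 296 − 3·33 − 2·32.5 = 132.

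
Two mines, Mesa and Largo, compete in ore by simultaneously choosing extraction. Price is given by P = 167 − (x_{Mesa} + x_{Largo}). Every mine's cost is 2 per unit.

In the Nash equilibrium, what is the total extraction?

Mine Mesa's profit: π = x_{Mesa}(167 − (x_{Mesa} + x_{Largo})) − 2x_{Mesa}.
∂π/∂x_{Mesa} = 165 − 2x_{Mesa} − x_{Largo} = 0, so x_{Mesa} = 82.5 − 0.5x_{Largo}.
By symmetry x_{Largo} = x_{Mesa}; substituting into the reaction function, 1.5x_{Mesa} = 82.5 and x_{Mesa} = 55.
Total extraction: 55 + 55 = 110.

110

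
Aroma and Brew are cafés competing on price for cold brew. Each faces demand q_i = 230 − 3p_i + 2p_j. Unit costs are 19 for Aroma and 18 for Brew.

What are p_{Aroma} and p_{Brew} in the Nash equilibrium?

Aroma's profit: π = (p_{Aroma} − 19)(230 − 3p_{Aroma} + 2p_{Brew}).
∂π/∂p_{Aroma} = 287 − 6p_{Aroma} + 2p_{Brew} = 0 ⇒ p_{Aroma} = 287/6 + (1/3)p_{Brew}.
Similarly p_{Brew} = 142/3 + (1/3)p_{Aroma}.
Plugging p_{Brew} into Aroma's best response: p_{Aroma} = 287/6 + (1/3)(142/3 + (1/3)p_{Aroma}) ⇒ (8/9)p_{Aroma} = 1145/18, so p_{Aroma} = 71.5625.
Then p_{Brew} = 142/3 + (1/3)·71.5625 = 71.1875.

71.5625, 71.1875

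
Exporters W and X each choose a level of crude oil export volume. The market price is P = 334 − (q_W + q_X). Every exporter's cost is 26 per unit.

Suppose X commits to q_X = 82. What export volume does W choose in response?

113

Exporter W's profit: π = q_W(334 − (q_W + q_X)) − 26q_W.
∂π/∂q_W = 308 − 2q_W − q_X = 0, so q_W = 154 − 0.5q_X.
At q_X = 82: q_W = 154 − 0.5·82 = 113.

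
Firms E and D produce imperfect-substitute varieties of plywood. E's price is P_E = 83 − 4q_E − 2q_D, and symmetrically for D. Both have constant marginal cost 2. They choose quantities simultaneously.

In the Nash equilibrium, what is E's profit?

Firm E's profit: π = q_E(83 − 4q_E − 2q_D) − 2q_E.
∂π/∂q_E = 81 − 8q_E − 2q_D = 0 ⇒ q_E = 10.125 − 0.25q_D.
The game is symmetric, so in equilibrium q_D = q_E: the reaction function gives 1.25q_E = 10.125, hence q_E = 8.1.
P_E = 83 − 4·8.1 − 2·8.1 = 34.4.
Profit = (34.4 − 2)·8.1 = 262.44.

262.44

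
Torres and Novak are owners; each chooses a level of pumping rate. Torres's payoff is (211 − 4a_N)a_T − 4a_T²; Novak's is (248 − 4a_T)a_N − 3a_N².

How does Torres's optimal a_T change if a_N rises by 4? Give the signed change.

-2

Expanding Torres's payoff: 211a_T − 4a_Na_T − 4a_T².
∂π/∂a_T = 211 − 4a_N − 8a_T = 0, so a_T = 26.375 − 0.5a_N.
The reaction-function slope is −0.5, so a 4-unit rise in a_N moves a_T by −0.5 × 4 = −2. Torres's best response falls — the actions are strategic substitutes.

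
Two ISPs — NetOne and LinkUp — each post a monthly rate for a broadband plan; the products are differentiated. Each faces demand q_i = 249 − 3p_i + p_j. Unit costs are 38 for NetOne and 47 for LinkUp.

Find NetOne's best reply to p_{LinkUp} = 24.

64.5

NetOne's profit: π = (p_{NetOne} − 38)(249 − 3p_{NetOne} + p_{LinkUp}).
∂π/∂p_{NetOne} = 363 − 6p_{NetOne} + p_{LinkUp} = 0 ⇒ p_{NetOne} = 60.5 + (1/6)p_{LinkUp}.
At p_{LinkUp} = 24: p_{NetOne} = 60.5 + (1/6)·24 = 64.5.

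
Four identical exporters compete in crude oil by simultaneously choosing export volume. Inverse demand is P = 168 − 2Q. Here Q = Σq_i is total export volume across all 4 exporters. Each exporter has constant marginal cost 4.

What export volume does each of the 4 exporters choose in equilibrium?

A representative exporter's profit is π_i = q_i(168 − 2Q) − 4q_i, with Q = q_i + Σ_{j≠i} q_j.
First-order condition: 164 − 4q_i − 2Σ_{j≠i} q_j = 0.
With identical exporters, set every q_j = q: then 164 − 4q − 6q = 0, i.e. q = 164/10 = 16.4.

16.4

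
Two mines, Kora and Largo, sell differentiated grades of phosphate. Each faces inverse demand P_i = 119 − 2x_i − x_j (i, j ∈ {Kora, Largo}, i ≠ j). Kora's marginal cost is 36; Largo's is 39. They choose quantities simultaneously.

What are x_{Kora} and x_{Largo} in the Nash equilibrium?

Mine Kora's profit: π = x_{Kora}(119 − 2x_{Kora} − x_{Largo}) − 36x_{Kora}.
∂π/∂x_{Kora} = 83 − 4x_{Kora} − x_{Largo} = 0 ⇒ x_{Kora} = 20.75 − 0.25x_{Largo}.
Similarly x_{Largo} = 20 − 0.25x_{Kora}.
Solving the two reaction functions simultaneously: (1 − (−0.25)(−0.25))x_{Kora} = 20.75 − 0.25·20, so 0.9375x_{Kora} = 15.75 and x_{Kora} = 16.8.
Then x_{Largo} = 20 − 0.25·16.8 = 15.8.

16.8, 15.8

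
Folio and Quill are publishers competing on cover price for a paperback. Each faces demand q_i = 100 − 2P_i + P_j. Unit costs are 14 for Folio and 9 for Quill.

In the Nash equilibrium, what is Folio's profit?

Folio's profit: π = (P_{Folio} − 14)(100 − 2P_{Folio} + P_{Quill}).
∂π/∂P_{Folio} = 128 − 4P_{Folio} + P_{Quill} = 0 ⇒ P_{Folio} = 32 + 0.25P_{Quill}.
Similarly P_{Quill} = 29.5 + 0.25P_{Folio}.
Solving the two reaction functions simultaneously: (1 − (0.25)(0.25))P_{Folio} = 32 + 0.25·29.5, so 0.9375P_{Folio} = 39.375 and P_{Folio} = 42.
Then P_{Quill} = 29.5 + 0.25·42 = 40.
q_{Folio} = 100 − 2·42 + 40 = 56.
Profit = (42 − 14)·56 = 1568.

1568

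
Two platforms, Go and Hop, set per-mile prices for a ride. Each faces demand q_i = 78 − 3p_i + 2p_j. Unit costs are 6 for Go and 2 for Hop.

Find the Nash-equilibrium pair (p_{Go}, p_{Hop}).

23.25, 21.75

Go's profit: π = (p_{Go} − 6)(78 − 3p_{Go} + 2p_{Hop}).
∂π/∂p_{Go} = 96 − 6p_{Go} + 2p_{Hop} = 0 ⇒ p_{Go} = 16 + (1/3)p_{Hop}.
Similarly p_{Hop} = 14 + (1/3)p_{Go}.
Solving the two reaction functions simultaneously: (1 − (1/3)(1/3))p_{Go} = 16 + (1/3)·14, so (8/9)p_{Go} = 62/3 and p_{Go} = 23.25.
Then p_{Hop} = 14 + (1/3)·23.25 = 21.75.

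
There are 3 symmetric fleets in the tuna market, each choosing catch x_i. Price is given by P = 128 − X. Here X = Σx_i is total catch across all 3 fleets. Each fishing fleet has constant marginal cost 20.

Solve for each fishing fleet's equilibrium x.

27

A representative fishing fleet's profit is π_i = x_i(128 − X) − 20x_i, with X = x_i + Σ_{j≠i} x_j.
First-order condition: 108 − 2x_i − Σ_{j≠i} x_j = 0.
With identical fishing fleets, set every x_j = x: then 108 − 2x − 2x = 0, i.e. x = 108/4 = 27.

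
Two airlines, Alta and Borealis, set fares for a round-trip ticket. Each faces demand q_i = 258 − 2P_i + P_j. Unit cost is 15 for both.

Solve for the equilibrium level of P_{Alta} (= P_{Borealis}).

96

Alta's profit: π = (P_{Alta} − 15)(258 − 2P_{Alta} + P_{Borealis}).
∂π/∂P_{Alta} = 288 − 4P_{Alta} + P_{Borealis} = 0 ⇒ P_{Alta} = 72 + 0.25P_{Borealis}.
The game is symmetric, so in equilibrium P_{Borealis} = P_{Alta}: the reaction function gives 0.75P_{Alta} = 72, hence P_{Alta} = 96.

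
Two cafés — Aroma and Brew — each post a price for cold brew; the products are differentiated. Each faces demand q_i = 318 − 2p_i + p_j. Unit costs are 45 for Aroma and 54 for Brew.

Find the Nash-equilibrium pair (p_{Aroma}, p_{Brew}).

137.2, 140.8

Aroma's profit: π = (p_{Aroma} − 45)(318 − 2p_{Aroma} + p_{Brew}).
∂π/∂p_{Aroma} = 408 − 4p_{Aroma} + p_{Brew} = 0 ⇒ p_{Aroma} = 102 + 0.25p_{Brew}.
Similarly p_{Brew} = 106.5 + 0.25p_{Aroma}.
Substituting the second reaction function into the first: p_{Aroma} = 102 + 0.25(106.5 + 0.25p_{Aroma}), which gives 0.9375p_{Aroma} = 128.625 ⇒ p_{Aroma} = 137.2.
Then p_{Brew} = 106.5 + 0.25·137.2 = 140.8.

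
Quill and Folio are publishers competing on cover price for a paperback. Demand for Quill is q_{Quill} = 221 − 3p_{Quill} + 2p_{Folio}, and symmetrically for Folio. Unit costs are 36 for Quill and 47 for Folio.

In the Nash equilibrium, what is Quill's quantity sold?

144.9375

Quill's profit: π = (p_{Quill} − 36)(221 − 3p_{Quill} + 2p_{Folio}).
∂π/∂p_{Quill} = 329 − 6p_{Quill} + 2p_{Folio} = 0 ⇒ p_{Quill} = 329/6 + (1/3)p_{Folio}.
Similarly p_{Folio} = 181/3 + (1/3)p_{Quill}.
Substituting the second reaction function into the first: p_{Quill} = 329/6 + (1/3)(181/3 + (1/3)p_{Quill}), which gives (8/9)p_{Quill} = 1349/18 ⇒ p_{Quill} = 84.3125.
Then p_{Folio} = 181/3 + (1/3)·84.3125 = 88.4375.
q_{Quill} = 221 − 3·84.3125 + 2·88.4375 = 144.9375.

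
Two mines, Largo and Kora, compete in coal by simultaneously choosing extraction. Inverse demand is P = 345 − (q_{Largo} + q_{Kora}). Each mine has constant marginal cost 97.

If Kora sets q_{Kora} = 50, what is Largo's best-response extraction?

Mine Largo's profit: π = q_{Largo}(345 − (q_{Largo} + q_{Kora})) − 97q_{Largo}.
∂π/∂q_{Largo} = 248 − 2q_{Largo} − q_{Kora} = 0, so q_{Largo} = 124 − 0.5q_{Kora}.
At q_{Kora} = 50: q_{Largo} = 124 − 0.5·50 = 99.

99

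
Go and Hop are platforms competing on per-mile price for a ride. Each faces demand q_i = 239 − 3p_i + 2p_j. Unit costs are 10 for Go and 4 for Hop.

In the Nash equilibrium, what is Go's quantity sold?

Go's profit: π = (p_{Go} − 10)(239 − 3p_{Go} + 2p_{Hop}).
∂π/∂p_{Go} = 269 − 6p_{Go} + 2p_{Hop} = 0 ⇒ p_{Go} = 269/6 + (1/3)p_{Hop}.
Similarly p_{Hop} = 251/6 + (1/3)p_{Go}.
Solving the two reaction functions simultaneously: (1 − (1/3)(1/3))p_{Go} = 269/6 + (1/3)·(251/6), so (8/9)p_{Go} = 529/9 and p_{Go} = 66.125.
Then p_{Hop} = 251/6 + (1/3)·66.125 = 63.875.
q_{Go} = 239 − 3·66.125 + 2·63.875 = 168.375.

168.375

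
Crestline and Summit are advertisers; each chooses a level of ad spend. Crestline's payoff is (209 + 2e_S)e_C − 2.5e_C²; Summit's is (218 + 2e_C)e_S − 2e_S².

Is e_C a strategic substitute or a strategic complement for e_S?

Expanding Crestline's payoff: 209e_C + 2e_Se_C − 2.5e_C².
∂π/∂e_C = 209 + 2e_S − 5e_C = 0, so e_C = 41.8 + 0.4e_S.
The best-response slope de_C/de_S = 0.4 > 0: the reaction function is upward-sloping, so the choices are strategic complements.

strategic complements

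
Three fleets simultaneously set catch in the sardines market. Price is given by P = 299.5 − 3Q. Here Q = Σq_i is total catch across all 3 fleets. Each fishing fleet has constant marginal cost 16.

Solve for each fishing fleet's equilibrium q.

23.625

A representative fishing fleet's profit is π_i = q_i(299.5 − 3Q) − 16q_i, with Q = q_i + Σ_{j≠i} q_j.
First-order condition: 283.5 − 6q_i − 3Σ_{j≠i} q_j = 0.
Imposing symmetry (q_j = q for all j) turns Σ_{j≠i} q_j into 2q, so 283.5 = 12q and q = 23.625.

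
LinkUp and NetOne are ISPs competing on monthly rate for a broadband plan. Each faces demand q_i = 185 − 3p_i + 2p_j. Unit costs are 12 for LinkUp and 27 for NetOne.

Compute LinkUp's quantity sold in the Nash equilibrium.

138.1875

LinkUp's profit: π = (p_{LinkUp} − 12)(185 − 3p_{LinkUp} + 2p_{NetOne}).
∂π/∂p_{LinkUp} = 221 − 6p_{LinkUp} + 2p_{NetOne} = 0 ⇒ p_{LinkUp} = 221/6 + (1/3)p_{NetOne}.
Similarly p_{NetOne} = 133/3 + (1/3)p_{LinkUp}.
Substituting the second reaction function into the first: p_{LinkUp} = 221/6 + (1/3)(133/3 + (1/3)p_{LinkUp}), which gives (8/9)p_{LinkUp} = 929/18 ⇒ p_{LinkUp} = 58.0625.
Then p_{NetOne} = 133/3 + (1/3)·58.0625 = 63.6875.
q_{LinkUp} = 185 − 3·58.0625 + 2·63.6875 = 138.1875.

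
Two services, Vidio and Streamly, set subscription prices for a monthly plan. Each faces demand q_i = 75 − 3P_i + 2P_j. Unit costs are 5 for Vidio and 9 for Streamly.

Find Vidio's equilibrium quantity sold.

54.75

Vidio's profit: π = (P_{Vidio} − 5)(75 − 3P_{Vidio} + 2P_{Streamly}).
∂π/∂P_{Vidio} = 90 − 6P_{Vidio} + 2P_{Streamly} = 0 ⇒ P_{Vidio} = 15 + (1/3)P_{Streamly}.
Similarly P_{Streamly} = 17 + (1/3)P_{Vidio}.
Solving the two reaction functions simultaneously: (1 − (1/3)(1/3))P_{Vidio} = 15 + (1/3)·17, so (8/9)P_{Vidio} = 62/3 and P_{Vidio} = 23.25.
Then P_{Streamly} = 17 + (1/3)·23.25 = 24.75.
q_{Vidio} = 75 − 3·23.25 + 2·24.75 = 54.75.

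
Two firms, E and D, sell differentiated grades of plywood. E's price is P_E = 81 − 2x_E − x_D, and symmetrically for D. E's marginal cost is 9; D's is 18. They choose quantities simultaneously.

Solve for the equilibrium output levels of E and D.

Firm E's profit: π = x_E(81 − 2x_E − x_D) − 9x_E.
∂π/∂x_E = 72 − 4x_E − x_D = 0 ⇒ x_E = 18 − 0.25x_D.
Similarly x_D = 15.75 − 0.25x_E.
Substituting the second reaction function into the first: x_E = 18 − 0.25(15.75 − 0.25x_E), which gives 0.9375x_E = 14.0625 ⇒ x_E = 15.
Then x_D = 15.75 − 0.25·15 = 12.

15, 12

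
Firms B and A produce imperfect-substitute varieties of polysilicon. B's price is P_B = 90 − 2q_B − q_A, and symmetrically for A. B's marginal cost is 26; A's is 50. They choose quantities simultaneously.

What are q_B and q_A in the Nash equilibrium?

14.4, 6.4

Firm B's profit: π = q_B(90 − 2q_B − q_A) − 26q_B.
∂π/∂q_B = 64 − 4q_B − q_A = 0 ⇒ q_B = 16 − 0.25q_A.
Similarly q_A = 10 − 0.25q_B.
Solving the two reaction functions simultaneously: (1 − (−0.25)(−0.25))q_B = 16 − 0.25·10, so 0.9375q_B = 13.5 and q_B = 14.4.
Then q_A = 10 − 0.25·14.4 = 6.4.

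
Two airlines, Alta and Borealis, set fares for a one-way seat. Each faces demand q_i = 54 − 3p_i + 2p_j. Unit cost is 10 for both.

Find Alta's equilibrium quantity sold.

33

Alta's profit: π = (p_{Alta} − 10)(54 − 3p_{Alta} + 2p_{Borealis}).
∂π/∂p_{Alta} = 84 − 6p_{Alta} + 2p_{Borealis} = 0 ⇒ p_{Alta} = 14 + (1/3)p_{Borealis}.
The game is symmetric, so in equilibrium p_{Borealis} = p_{Alta}: the reaction function gives (2/3)p_{Alta} = 14, hence p_{Alta} = 21.
q_{Alta} = 54 − 3·21 + 2·21 = 33.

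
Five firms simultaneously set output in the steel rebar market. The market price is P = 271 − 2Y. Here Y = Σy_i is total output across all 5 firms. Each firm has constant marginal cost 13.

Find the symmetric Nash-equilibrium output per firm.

21.5

A representative firm's profit is π_i = y_i(271 − 2Y) − 13y_i, with Y = y_i + Σ_{j≠i} y_j.
First-order condition: 258 − 4y_i − 2Σ_{j≠i} y_j = 0.
In a symmetric equilibrium every firm chooses the same y, so Σ_{j≠i} y_j = 4y. The condition becomes 258 − 12y = 0, giving y = 258/12 = 21.5.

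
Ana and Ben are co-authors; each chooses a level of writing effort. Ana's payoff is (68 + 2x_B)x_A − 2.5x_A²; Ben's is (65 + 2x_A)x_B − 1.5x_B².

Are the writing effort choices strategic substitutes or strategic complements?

Expanding Ana's payoff: 68x_A + 2x_Bx_A − 2.5x_A².
∂π/∂x_A = 68 + 2x_B − 5x_A = 0, so x_A = 13.6 + 0.4x_B.
The best-response slope dx_A/dx_B = 0.4 > 0: the reaction function is upward-sloping, so the choices are strategic complements.

strategic complements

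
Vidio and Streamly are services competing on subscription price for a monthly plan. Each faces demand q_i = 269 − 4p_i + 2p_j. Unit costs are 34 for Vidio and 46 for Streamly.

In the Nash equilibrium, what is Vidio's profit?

Vidio's profit: π = (p_{Vidio} − 34)(269 − 4p_{Vidio} + 2p_{Streamly}).
∂π/∂p_{Vidio} = 405 − 8p_{Vidio} + 2p_{Streamly} = 0 ⇒ p_{Vidio} = 50.625 + 0.25p_{Streamly}.
Similarly p_{Streamly} = 56.625 + 0.25p_{Vidio}.
Solving the two reaction functions simultaneously: (1 − (0.25)(0.25))p_{Vidio} = 50.625 + 0.25·56.625, so 0.9375p_{Vidio} = 2073/32 and p_{Vidio} = 69.1.
Then p_{Streamly} = 56.625 + 0.25·69.1 = 73.9.
q_{Vidio} = 269 − 4·69.1 + 2·73.9 = 140.4.
Profit = (69.1 − 34)·140.4 = 4928.04.

4928.04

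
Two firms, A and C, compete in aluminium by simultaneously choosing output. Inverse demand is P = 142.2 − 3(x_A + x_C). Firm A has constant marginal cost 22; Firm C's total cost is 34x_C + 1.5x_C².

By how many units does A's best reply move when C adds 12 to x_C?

-6

Firm A's profit: π = x_A(142.2 − 3(x_A + x_C)) − 22x_A.
∂π/∂x_A = 120.2 − 6x_A − 3x_C = 0, so x_A = 601/30 − 0.5x_C.
The reaction-function slope is −0.5, so a 12-unit rise in x_C moves x_A by −0.5 × 12 = −6. A's best response falls — the actions are strategic substitutes.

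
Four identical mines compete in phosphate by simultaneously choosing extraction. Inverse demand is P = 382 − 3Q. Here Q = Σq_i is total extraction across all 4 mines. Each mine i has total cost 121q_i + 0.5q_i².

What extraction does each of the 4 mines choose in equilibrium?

16.3125

A representative mine's profit is π_i = q_i(382 − 3Q) − 121q_i − 0.5q_i², with Q = q_i + Σ_{j≠i} q_j.
First-order condition: 261 − 7q_i − 3Σ_{j≠i} q_j = 0.
In a symmetric equilibrium every mine chooses the same q, so Σ_{j≠i} q_j = 3q. The condition becomes 261 − 16q = 0, giving q = 261/16 = 16.3125.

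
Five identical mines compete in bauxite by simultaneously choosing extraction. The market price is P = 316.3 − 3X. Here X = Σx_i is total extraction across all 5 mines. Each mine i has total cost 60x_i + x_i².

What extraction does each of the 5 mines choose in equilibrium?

A representative mine's profit is π_i = x_i(316.3 − 3X) − 60x_i − x_i², with X = x_i + Σ_{j≠i} x_j.
First-order condition: 256.3 − 8x_i − 3Σ_{j≠i} x_j = 0.
With identical mines, set every x_j = x: then 256.3 − 8x − 12x = 0, i.e. x = 256.3/20 = 12.815.

12.815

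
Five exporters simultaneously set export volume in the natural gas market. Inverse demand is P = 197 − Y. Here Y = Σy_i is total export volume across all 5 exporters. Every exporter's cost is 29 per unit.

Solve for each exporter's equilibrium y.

A representative exporter's profit is π_i = y_i(197 − Y) − 29y_i, with Y = y_i + Σ_{j≠i} y_j.
First-order condition: 168 − 2y_i − Σ_{j≠i} y_j = 0.
In a symmetric equilibrium every exporter chooses the same y, so Σ_{j≠i} y_j = 4y. The condition becomes 168 − 6y = 0, giving y = 168/6 = 28.

28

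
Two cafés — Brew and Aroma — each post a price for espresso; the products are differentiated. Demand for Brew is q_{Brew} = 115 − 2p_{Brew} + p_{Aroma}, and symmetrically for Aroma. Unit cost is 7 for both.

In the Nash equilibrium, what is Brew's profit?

2592

Brew's profit: π = (p_{Brew} − 7)(115 − 2p_{Brew} + p_{Aroma}).
∂π/∂p_{Brew} = 129 − 4p_{Brew} + p_{Aroma} = 0 ⇒ p_{Brew} = 32.25 + 0.25p_{Aroma}.
By symmetry p_{Aroma} = p_{Brew}; substituting into the reaction function, 0.75p_{Brew} = 32.25 and p_{Brew} = 43.
q_{Brew} = 115 − 2·43 + 43 = 72.
Profit = (43 − 7)·72 = 2592.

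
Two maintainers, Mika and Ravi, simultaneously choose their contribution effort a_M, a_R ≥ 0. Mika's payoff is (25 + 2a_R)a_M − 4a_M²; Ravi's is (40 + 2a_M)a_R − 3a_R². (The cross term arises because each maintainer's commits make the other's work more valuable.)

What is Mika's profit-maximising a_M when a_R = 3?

Expanding Mika's payoff: 25a_M + 2a_Ra_M − 4a_M².
∂π/∂a_M = 25 + 2a_R − 8a_M = 0, so a_M = 3.125 + 0.25a_R.
At a_R = 3: a_M = 3.125 + 0.25·3 = 3.875.

3.875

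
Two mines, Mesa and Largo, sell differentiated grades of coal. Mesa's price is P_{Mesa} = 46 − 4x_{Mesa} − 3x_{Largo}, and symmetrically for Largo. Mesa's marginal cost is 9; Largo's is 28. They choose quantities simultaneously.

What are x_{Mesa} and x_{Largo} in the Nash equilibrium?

4.4, 0.6

Mine Mesa's profit: π = x_{Mesa}(46 − 4x_{Mesa} − 3x_{Largo}) − 9x_{Mesa}.
∂π/∂x_{Mesa} = 37 − 8x_{Mesa} − 3x_{Largo} = 0 ⇒ x_{Mesa} = 4.625 − 0.375x_{Largo}.
Similarly x_{Largo} = 2.25 − 0.375x_{Mesa}.
Substituting the second reaction function into the first: x_{Mesa} = 4.625 − 0.375(2.25 − 0.375x_{Mesa}), which gives (55/64)x_{Mesa} = 121/32 ⇒ x_{Mesa} = 4.4.
Then x_{Largo} = 2.25 − 0.375·4.4 = 0.6.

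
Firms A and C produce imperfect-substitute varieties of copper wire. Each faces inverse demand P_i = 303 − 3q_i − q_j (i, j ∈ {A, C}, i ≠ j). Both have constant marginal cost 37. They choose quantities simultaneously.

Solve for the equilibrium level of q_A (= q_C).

38

Firm A's profit: π = q_A(303 − 3q_A − q_C) − 37q_A.
∂π/∂q_A = 266 − 6q_A − q_C = 0 ⇒ q_A = 133/3 − (1/6)q_C.
Setting q_A = q_C in the reaction function: q_A = 133/3 − (1/6)q_A, so q_A = (133/3) / (7/6) = 38.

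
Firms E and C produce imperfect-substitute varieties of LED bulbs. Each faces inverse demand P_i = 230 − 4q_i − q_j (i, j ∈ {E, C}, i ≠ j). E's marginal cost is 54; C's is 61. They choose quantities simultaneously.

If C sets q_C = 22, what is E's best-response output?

19.25

Firm E's profit: π = q_E(230 − 4q_E − q_C) − 54q_E.
∂π/∂q_E = 176 − 8q_E − q_C = 0 ⇒ q_E = 22 − 0.125q_C.
At q_C = 22: q_E = 22 − 0.125·22 = 19.25.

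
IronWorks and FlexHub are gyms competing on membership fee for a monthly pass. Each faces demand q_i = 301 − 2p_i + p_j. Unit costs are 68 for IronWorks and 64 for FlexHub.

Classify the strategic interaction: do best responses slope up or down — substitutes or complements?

IronWorks's profit: π = (p_{IronWorks} − 68)(301 − 2p_{IronWorks} + p_{FlexHub}).
∂π/∂p_{IronWorks} = 437 − 4p_{IronWorks} + p_{FlexHub} = 0 ⇒ p_{IronWorks} = 109.25 + 0.25p_{FlexHub}.
The best-response slope dp_{IronWorks}/dp_{FlexHub} = 0.25 > 0: the reaction function is upward-sloping, so the choices are strategic complements.

strategic complements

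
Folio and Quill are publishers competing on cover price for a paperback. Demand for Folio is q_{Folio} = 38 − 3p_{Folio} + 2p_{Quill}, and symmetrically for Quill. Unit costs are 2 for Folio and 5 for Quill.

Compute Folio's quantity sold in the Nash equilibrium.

28.6875

Folio's profit: π = (p_{Folio} − 2)(38 − 3p_{Folio} + 2p_{Quill}).
∂π/∂p_{Folio} = 44 − 6p_{Folio} + 2p_{Quill} = 0 ⇒ p_{Folio} = 22/3 + (1/3)p_{Quill}.
Similarly p_{Quill} = 53/6 + (1/3)p_{Folio}.
Solving the two reaction functions simultaneously: (1 − (1/3)(1/3))p_{Folio} = 22/3 + (1/3)·(53/6), so (8/9)p_{Folio} = 185/18 and p_{Folio} = 11.5625.
Then p_{Quill} = 53/6 + (1/3)·11.5625 = 12.6875.
q_{Folio} = 38 − 3·11.5625 + 2·12.6875 = 28.6875.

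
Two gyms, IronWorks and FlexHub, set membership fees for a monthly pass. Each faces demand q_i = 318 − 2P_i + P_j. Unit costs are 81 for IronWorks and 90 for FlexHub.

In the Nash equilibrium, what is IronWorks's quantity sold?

IronWorks's profit: π = (P_{IronWorks} − 81)(318 − 2P_{IronWorks} + P_{FlexHub}).
∂π/∂P_{IronWorks} = 480 − 4P_{IronWorks} + P_{FlexHub} = 0 ⇒ P_{IronWorks} = 120 + 0.25P_{FlexHub}.
Similarly P_{FlexHub} = 124.5 + 0.25P_{IronWorks}.
Plugging P_{FlexHub} into IronWorks's best response: P_{IronWorks} = 120 + 0.25(124.5 + 0.25P_{IronWorks}) ⇒ 0.9375P_{IronWorks} = 151.125, so P_{IronWorks} = 161.2.
Then P_{FlexHub} = 124.5 + 0.25·161.2 = 164.8.
q_{IronWorks} = 318 − 2·161.2 + 164.8 = 160.4.

160.4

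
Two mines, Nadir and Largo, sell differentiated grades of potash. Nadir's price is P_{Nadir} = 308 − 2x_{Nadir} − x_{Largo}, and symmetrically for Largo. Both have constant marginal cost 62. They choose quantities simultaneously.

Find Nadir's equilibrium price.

160.4

Mine Nadir's profit: π = x_{Nadir}(308 − 2x_{Nadir} − x_{Largo}) − 62x_{Nadir}.
∂π/∂x_{Nadir} = 246 − 4x_{Nadir} − x_{Largo} = 0 ⇒ x_{Nadir} = 61.5 − 0.25x_{Largo}.
Setting x_{Nadir} = x_{Largo} in the reaction function: x_{Nadir} = 61.5 − 0.25x_{Nadir}, so x_{Nadir} = 61.5 / 1.25 = 49.2.
P_{Nadir} = 308 − 2·49.2 − 49.2 = 160.4.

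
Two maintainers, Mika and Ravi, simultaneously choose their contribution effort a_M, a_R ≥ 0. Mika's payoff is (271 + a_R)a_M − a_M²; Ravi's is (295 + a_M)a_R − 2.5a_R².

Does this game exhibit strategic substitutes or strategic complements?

strategic complements

Expanding Mika's payoff: 271a_M + a_Ra_M − a_M².
∂π/∂a_M = 271 + a_R − 2a_M = 0, so a_M = 135.5 + 0.5a_R.
The best-response slope da_M/da_R = 0.5 > 0: the reaction function is upward-sloping, so the choices are strategic complements.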